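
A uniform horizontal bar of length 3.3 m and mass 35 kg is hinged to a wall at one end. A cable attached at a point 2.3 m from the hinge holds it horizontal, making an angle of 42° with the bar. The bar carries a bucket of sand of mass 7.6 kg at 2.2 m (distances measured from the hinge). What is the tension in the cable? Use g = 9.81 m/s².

About the hinge:
Beam weight: 35 × 9.81 = 343.4 N down at 1.65 m → arm 1.65 m, τ = 343.4 × 1.65 = 566.6 N·m clockwise.
Bucket of sand: 7.6 × 9.81 = 74.56 N down at 2.2 m → arm 2.2 m, τ = 74.56 × 2.2 = 164 N·m clockwise.
Total clockwise load moment = 730.6 N·m.
The cable tension T acts at 2.3 m; only its component perpendicular to the bar, T sinθ, produces torque. sin 42° = 0.6691.
Στ = 0 ⇒ T × 2.3 × 0.6691 = 730.6 ⇒ T = 730.6 / 1.539 = 475 N.

T ≈ 475 N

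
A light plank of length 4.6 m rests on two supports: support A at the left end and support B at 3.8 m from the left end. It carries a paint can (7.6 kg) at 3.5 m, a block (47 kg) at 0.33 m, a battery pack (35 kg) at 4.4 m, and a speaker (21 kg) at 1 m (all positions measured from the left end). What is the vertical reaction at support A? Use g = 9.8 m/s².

Choose support B as the axis so its reaction then has zero moment arm.
Paint can: 7.6 × 9.8 = 74.48 N down at 3.5 m → arm 0.3 m, τ = 74.48 × 0.3 = 22.34 N·m counterclockwise.
Block: 47 × 9.8 = 460.6 N down at 0.33 m → arm 3.47 m, τ = 460.6 × 3.47 = 1598 N·m counterclockwise.
Battery pack: 35 × 9.8 = 343 N down at 4.4 m → arm 0.6 m, τ = 343 × 0.6 = 205.8 N·m clockwise.
Speaker: 21 × 9.8 = 205.8 N down at 1 m → arm 2.8 m, τ = 205.8 × 2.8 = 576.2 N·m counterclockwise.
Net load moment about support B = 1991 N·m counterclockwise.
Reaction R at support A is upward at 0 m, arm 3.8 m → moment R × 3.8 clockwise.
Balancing moments: R × 3.8 = 1991, giving R = 524 N.

R_A ≈ 524 N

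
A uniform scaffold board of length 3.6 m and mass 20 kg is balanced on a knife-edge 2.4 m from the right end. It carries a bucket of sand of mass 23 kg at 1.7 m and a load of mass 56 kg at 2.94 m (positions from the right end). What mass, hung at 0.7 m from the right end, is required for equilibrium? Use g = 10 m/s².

m ≈ 1.26 kg

Taking torques about the knife-edge (at 2.4 m from the right end):
Beam weight: 20 × 10 = 200 N down at 1.8 m → arm 0.6 m, τ = 200 × 0.6 = 120 N·m clockwise.
Bucket of sand: 23 × 10 = 230 N down at 1.7 m → arm 0.7 m, τ = 230 × 0.7 = 161 N·m clockwise.
Load: 56 × 10 = 560 N down at 2.94 m → arm 0.54 m, τ = 560 × 0.54 = 302.4 N·m counterclockwise.
Net moment of known loads = 21.4 N·m counterclockwise.
An unknown mass m at 0.7 m has arm 1.7 m; its moment is m·g·1.7 clockwise.
For rotational equilibrium, m × 10 × 1.7 = 21.4, so m = 21.4 / (10 × 1.7) = 1.26 kg.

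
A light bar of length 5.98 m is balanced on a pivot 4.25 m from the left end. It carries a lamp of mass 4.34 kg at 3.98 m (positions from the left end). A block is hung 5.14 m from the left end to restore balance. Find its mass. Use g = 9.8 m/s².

Choose the pivot (at 4.25 m from the left end) as the axis so the support reaction has zero arm there.
Lamp: 4.34 × 9.8 = 42.53 N down at 3.98 m → arm 0.27 m, τ = 42.53 × 0.27 = 11.48 N·m counterclockwise.
Net moment of known loads = 11.48 N·m counterclockwise.
An unknown mass m at 5.14 m has arm 0.89 m; its moment is m·g·0.89 clockwise.
Balancing moments: m × 9.8 × 0.89 = 11.48, giving m = 11.48 / (9.8 × 0.89) = 1.32 kg.

m ≈ 1.32 kg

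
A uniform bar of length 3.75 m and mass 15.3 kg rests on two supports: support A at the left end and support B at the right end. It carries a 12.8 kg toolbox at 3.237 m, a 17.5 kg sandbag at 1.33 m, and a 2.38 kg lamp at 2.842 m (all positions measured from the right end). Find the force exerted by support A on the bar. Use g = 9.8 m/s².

Taking torques about support B:
Beam weight: 15.3 × 9.8 = 149.9 N down at 1.875 m → arm 1.875 m, τ = 149.9 × 1.875 = 281.1 N·m counterclockwise.
Toolbox: 12.8 × 9.8 = 125.4 N down at 3.237 m → arm 3.237 m, τ = 125.4 × 3.237 = 405.9 N·m counterclockwise.
Sandbag: 17.5 × 9.8 = 171.5 N down at 1.33 m → arm 1.33 m, τ = 171.5 × 1.33 = 228.1 N·m counterclockwise.
Lamp: 2.38 × 9.8 = 23.32 N down at 2.842 m → arm 2.842 m, τ = 23.32 × 2.842 = 66.28 N·m counterclockwise.
Net load moment about support B = 981.4 N·m counterclockwise.
Reaction R at support A is upward at 3.75 m, arm 3.75 m → moment R × 3.75 clockwise.
For rotational equilibrium, R × 3.75 = 981.4, so R = 262 N.

R_A ≈ 262 N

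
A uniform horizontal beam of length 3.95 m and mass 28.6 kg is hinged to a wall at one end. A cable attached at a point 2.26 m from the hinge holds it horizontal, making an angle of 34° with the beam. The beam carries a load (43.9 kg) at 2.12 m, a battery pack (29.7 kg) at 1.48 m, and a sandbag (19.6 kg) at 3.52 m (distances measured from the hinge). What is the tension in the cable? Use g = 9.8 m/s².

T ≈ 2040 N

Choose the hinge as the axis so the unknown hinge reaction has zero arm there.
Beam weight: 28.6 × 9.8 = 280.3 N down at 1.975 m → arm 1.975 m, τ = 280.3 × 1.975 = 553.6 N·m clockwise.
Load: 43.9 × 9.8 = 430.2 N down at 2.12 m → arm 2.12 m, τ = 430.2 × 2.12 = 912 N·m clockwise.
Battery pack: 29.7 × 9.8 = 291.1 N down at 1.48 m → arm 1.48 m, τ = 291.1 × 1.48 = 430.8 N·m clockwise.
Sandbag: 19.6 × 9.8 = 192.1 N down at 3.52 m → arm 3.52 m, τ = 192.1 × 3.52 = 676.2 N·m clockwise.
Total clockwise load moment = 2573 N·m.
The cable tension T acts at 2.26 m; only its component perpendicular to the beam, T sinθ, produces torque. sin 34° = 0.5592.
Setting net torque to zero: T × 2.26 × 0.5592 = 2573 → T = 2573 / 1.264 = 2040 N.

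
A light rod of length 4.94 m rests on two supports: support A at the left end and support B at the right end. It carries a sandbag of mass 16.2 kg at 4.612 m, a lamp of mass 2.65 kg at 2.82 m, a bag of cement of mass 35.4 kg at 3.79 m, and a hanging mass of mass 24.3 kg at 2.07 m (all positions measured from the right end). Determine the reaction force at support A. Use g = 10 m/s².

R_A ≈ 540 N

Take moments about support B.
Sandbag: 16.2 × 10 = 162 N down at 4.612 m → arm 4.612 m, τ = 162 × 4.612 = 747.1 N·m counterclockwise.
Lamp: 2.65 × 10 = 26.5 N down at 2.82 m → arm 2.82 m, τ = 26.5 × 2.82 = 74.73 N·m counterclockwise.
Bag of cement: 35.4 × 10 = 354 N down at 3.79 m → arm 3.79 m, τ = 354 × 3.79 = 1342 N·m counterclockwise.
Hanging mass: 24.3 × 10 = 243 N down at 2.07 m → arm 2.07 m, τ = 243 × 2.07 = 503 N·m counterclockwise.
Net load moment about support B = 2667 N·m counterclockwise.
Reaction R at support A is upward at 4.94 m, arm 4.94 m → moment R × 4.94 clockwise.
Setting net torque to zero: R × 4.94 = 2667 → R = 540 N.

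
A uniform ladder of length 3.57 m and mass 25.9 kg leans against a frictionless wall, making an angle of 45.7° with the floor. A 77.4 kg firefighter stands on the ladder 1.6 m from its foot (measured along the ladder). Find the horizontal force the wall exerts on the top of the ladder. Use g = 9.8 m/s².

N_wall ≈ 456 N

Take moments about the foot of the ladder.
Ladder weight 25.9×9.8 = 253.8 N acts at 1.785 m along the ladder; its horizontal arm is 1.785·cos45.7° = 1.247 m → τ = 316.5 N·m clockwise.
Firefighter: 77.4×9.8 = 758.5 N at 1.6 m → arm 1.117 m → τ = 847.2 N·m clockwise.
Wall normal N acts horizontally at the top; its moment arm is the height L sinθ = 3.57·sin45.7° = 2.555 m, counterclockwise.
For rotational equilibrium, N × 2.555 = 1164, so N = 456 N.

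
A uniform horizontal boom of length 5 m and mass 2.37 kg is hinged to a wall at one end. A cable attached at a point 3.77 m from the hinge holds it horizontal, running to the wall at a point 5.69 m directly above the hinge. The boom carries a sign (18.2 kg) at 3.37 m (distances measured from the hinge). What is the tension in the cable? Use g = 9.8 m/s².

T ≈ 210 N

Choose the hinge as the axis so the unknown hinge reaction has zero arm there.
Beam weight: 2.37 × 9.8 = 23.23 N down at 2.5 m → arm 2.5 m, τ = 23.23 × 2.5 = 58.08 N·m clockwise.
Sign: 18.2 × 9.8 = 178.4 N down at 3.37 m → arm 3.37 m, τ = 178.4 × 3.37 = 601.2 N·m clockwise.
Total clockwise load moment = 659.3 N·m.
The cable tension T acts at 3.77 m; only its component perpendicular to the boom, T sinθ, produces torque. sinθ = h/√(h²+d²) = 5.69/√(5.69²+3.77²) = 0.8336.
For rotational equilibrium, T × 3.77 × 0.8336 = 659.3, so T = 659.3 / 3.143 = 210 N.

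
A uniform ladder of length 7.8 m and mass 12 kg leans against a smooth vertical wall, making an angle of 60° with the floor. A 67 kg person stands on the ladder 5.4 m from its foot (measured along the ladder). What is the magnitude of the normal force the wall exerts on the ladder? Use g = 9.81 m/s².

About the foot of the ladder:
Ladder weight 12×9.81 = 117.7 N acts at 3.9 m along the ladder; its horizontal arm is 3.9·cos60° = 1.95 m → τ = 229.5 N·m clockwise.
Person: 67×9.81 = 657.3 N at 5.4 m → arm 2.7 m → τ = 1775 N·m clockwise.
Wall normal N acts horizontally at the top; its moment arm is the height L sinθ = 7.8·sin60° = 6.755 m, counterclockwise.
Balancing moments: N × 6.755 = 2004, giving N = 297 N.

N_wall ≈ 297 N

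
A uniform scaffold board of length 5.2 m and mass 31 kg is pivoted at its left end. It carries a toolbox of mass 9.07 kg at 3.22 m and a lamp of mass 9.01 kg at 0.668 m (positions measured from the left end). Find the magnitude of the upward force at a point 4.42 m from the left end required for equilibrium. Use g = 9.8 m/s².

Take moments about the left end.
Beam weight: 31 × 9.8 = 303.8 N down at 2.6 m → arm 2.6 m, τ = 303.8 × 2.6 = 789.9 N·m clockwise.
Toolbox: 9.07 × 9.8 = 88.89 N down at 3.22 m → arm 3.22 m, τ = 88.89 × 3.22 = 286.2 N·m clockwise.
Lamp: 9.01 × 9.8 = 88.3 N down at 0.668 m → arm 0.668 m, τ = 88.3 × 0.668 = 58.98 N·m clockwise.
Net moment of the loads = 1135 N·m clockwise.
The upward force F acts at a point 4.42 m from the left end, arm 4.42 m, giving F × 4.42 counterclockwise.
For rotational equilibrium, F × 4.42 = 1135, so F = 1135 / 4.42 = 257 N.

F ≈ 257 N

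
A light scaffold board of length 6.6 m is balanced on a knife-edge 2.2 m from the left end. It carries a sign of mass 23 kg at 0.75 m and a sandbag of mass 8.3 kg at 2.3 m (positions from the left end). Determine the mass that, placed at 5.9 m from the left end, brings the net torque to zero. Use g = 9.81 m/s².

m ≈ 8.79 kg

Choose the knife-edge (at 2.2 m from the left end) as the axis so the support reaction has zero arm there.
Sign: 23 × 9.81 = 225.6 N down at 0.75 m → arm 1.45 m, τ = 225.6 × 1.45 = 327.1 N·m counterclockwise.
Sandbag: 8.3 × 9.81 = 81.42 N down at 2.3 m → arm 0.1 m, τ = 81.42 × 0.1 = 8.142 N·m clockwise.
Net moment of known loads = 319 N·m counterclockwise.
An unknown mass m at 5.9 m has arm 3.7 m; its moment is m·g·3.7 clockwise.
Στ = 0 ⇒ m × 9.81 × 3.7 = 319 ⇒ m = 319 / (9.81 × 3.7) = 8.79 kg.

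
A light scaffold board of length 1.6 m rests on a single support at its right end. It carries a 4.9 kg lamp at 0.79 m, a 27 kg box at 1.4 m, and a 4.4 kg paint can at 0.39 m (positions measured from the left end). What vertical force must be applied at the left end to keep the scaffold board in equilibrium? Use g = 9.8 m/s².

About the right end:
Lamp: 4.9 × 9.8 = 48.02 N down at 0.79 m → arm 0.81 m, τ = 48.02 × 0.81 = 38.9 N·m counterclockwise.
Box: 27 × 9.8 = 264.6 N down at 1.4 m → arm 0.2 m, τ = 264.6 × 0.2 = 52.92 N·m counterclockwise.
Paint can: 4.4 × 9.8 = 43.12 N down at 0.39 m → arm 1.21 m, τ = 43.12 × 1.21 = 52.18 N·m counterclockwise.
Net moment of the loads = 144 N·m counterclockwise.
The upward force F acts at the left end, arm 1.6 m, giving F × 1.6 clockwise.
Balancing moments: F × 1.6 = 144, giving F = 144 / 1.6 = 90 N.

F ≈ 90 N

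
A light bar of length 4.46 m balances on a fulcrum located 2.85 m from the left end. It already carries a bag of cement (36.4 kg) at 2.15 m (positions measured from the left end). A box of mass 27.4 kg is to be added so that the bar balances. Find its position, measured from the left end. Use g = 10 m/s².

x ≈ 3.78 m from the left end

Sum moments about the fulcrum (at 2.85 m from the left end) (the support reaction has zero arm there).
Bag of cement: 36.4 × 10 = 364 N down at 2.15 m → arm 0.7 m, τ = 364 × 0.7 = 254.8 N·m counterclockwise.
Net moment of existing loads = 254.8 N·m counterclockwise.
The box weighs 27.4 × 10 = 274 N and must supply an equal clockwise moment, so its lever arm about the fulcrum is 254.8 / 274 = 0.93 m.
That puts it at 2.85 + 0.93 = 3.78 m from the left end.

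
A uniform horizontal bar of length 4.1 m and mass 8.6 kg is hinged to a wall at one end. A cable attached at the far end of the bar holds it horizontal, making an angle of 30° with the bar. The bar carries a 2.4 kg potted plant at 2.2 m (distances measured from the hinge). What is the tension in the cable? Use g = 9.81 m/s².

About the hinge:
Beam weight: 8.6 × 9.81 = 84.37 N down at 2.05 m → arm 2.05 m, τ = 84.37 × 2.05 = 173 N·m clockwise.
Potted plant: 2.4 × 9.81 = 23.54 N down at 2.2 m → arm 2.2 m, τ = 23.54 × 2.2 = 51.79 N·m clockwise.
Total clockwise load moment = 224.8 N·m.
The cable tension T acts at 4.1 m; only its component perpendicular to the bar, T sinθ, produces torque. sin 30° = 0.5.
Setting net torque to zero: T × 4.1 × 0.5 = 224.8 → T = 224.8 / 2.05 = 110 N.

T ≈ 110 N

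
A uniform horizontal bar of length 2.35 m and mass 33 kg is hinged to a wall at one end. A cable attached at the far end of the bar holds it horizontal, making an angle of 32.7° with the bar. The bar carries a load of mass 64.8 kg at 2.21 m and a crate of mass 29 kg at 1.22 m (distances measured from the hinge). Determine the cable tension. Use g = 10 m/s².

T ≈ 1710 N

Taking torques about the hinge:
Beam weight: 33 × 10 = 330 N down at 1.175 m → arm 1.175 m, τ = 330 × 1.175 = 387.8 N·m clockwise.
Load: 64.8 × 10 = 648 N down at 2.21 m → arm 2.21 m, τ = 648 × 2.21 = 1432 N·m clockwise.
Crate: 29 × 10 = 290 N down at 1.22 m → arm 1.22 m, τ = 290 × 1.22 = 353.8 N·m clockwise.
Total clockwise load moment = 2174 N·m.
The cable tension T acts at 2.35 m; only its component perpendicular to the bar, T sinθ, produces torque. sin 32.7° = 0.5402.
For rotational equilibrium, T × 2.35 × 0.5402 = 2174, so T = 2174 / 1.269 = 1710 N.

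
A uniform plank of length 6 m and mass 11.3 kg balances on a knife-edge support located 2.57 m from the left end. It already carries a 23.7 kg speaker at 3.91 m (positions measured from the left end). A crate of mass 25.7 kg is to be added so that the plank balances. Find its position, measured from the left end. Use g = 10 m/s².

x ≈ 1.15 m from the left end

Take moments about the knife-edge support (at 2.57 m from the left end).
Beam weight: 11.3 × 10 = 113 N down at 3 m → arm 0.43 m, τ = 113 × 0.43 = 48.59 N·m clockwise.
Speaker: 23.7 × 10 = 237 N down at 3.91 m → arm 1.34 m, τ = 237 × 1.34 = 317.6 N·m clockwise.
Net moment of existing loads = 366.2 N·m clockwise.
The crate weighs 25.7 × 10 = 257 N and must supply an equal counterclockwise moment, so its lever arm about the knife-edge support is 366.2 / 257 = 1.42 m.
That puts it at 2.57 − 1.42 = 1.15 m from the left end.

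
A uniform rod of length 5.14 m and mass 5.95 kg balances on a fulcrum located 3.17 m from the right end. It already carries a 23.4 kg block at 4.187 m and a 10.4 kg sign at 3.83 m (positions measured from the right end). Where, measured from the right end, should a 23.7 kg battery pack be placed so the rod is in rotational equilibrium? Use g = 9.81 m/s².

x ≈ 2.03 m from the right end

Take moments about the fulcrum (at 3.17 m from the right end).
Beam weight: 5.95 × 9.81 = 58.37 N down at 2.57 m → arm 0.6 m, τ = 58.37 × 0.6 = 35.02 N·m clockwise.
Block: 23.4 × 9.81 = 229.6 N down at 4.187 m → arm 1.017 m, τ = 229.6 × 1.017 = 233.5 N·m counterclockwise.
Sign: 10.4 × 9.81 = 102 N down at 3.83 m → arm 0.66 m, τ = 102 × 0.66 = 67.32 N·m counterclockwise.
Net moment of existing loads = 265.8 N·m counterclockwise.
The battery pack weighs 23.7 × 9.81 = 232.5 N and must supply an equal clockwise moment, so its lever arm about the fulcrum is 265.8 / 232.5 = 1.14 m.
That puts it at 3.17 − 1.14 = 2.03 m from the right end.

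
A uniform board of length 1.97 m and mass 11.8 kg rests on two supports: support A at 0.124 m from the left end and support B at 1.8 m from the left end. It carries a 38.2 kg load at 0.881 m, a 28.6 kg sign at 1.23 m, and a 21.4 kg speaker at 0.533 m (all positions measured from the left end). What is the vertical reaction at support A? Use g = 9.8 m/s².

R_A ≈ 515 N

Choose support B as the axis so its reaction then has zero moment arm.
Beam weight: 11.8 × 9.8 = 115.6 N down at 0.985 m → arm 0.815 m, τ = 115.6 × 0.815 = 94.21 N·m counterclockwise.
Load: 38.2 × 9.8 = 374.4 N down at 0.881 m → arm 0.919 m, τ = 374.4 × 0.919 = 344.1 N·m counterclockwise.
Sign: 28.6 × 9.8 = 280.3 N down at 1.23 m → arm 0.57 m, τ = 280.3 × 0.57 = 159.8 N·m counterclockwise.
Speaker: 21.4 × 9.8 = 209.7 N down at 0.533 m → arm 1.267 m, τ = 209.7 × 1.267 = 265.7 N·m counterclockwise.
Net load moment about support B = 863.8 N·m counterclockwise.
Reaction R at support A is upward at 0.124 m, arm 1.676 m → moment R × 1.676 clockwise.
Στ = 0 ⇒ R × 1.676 = 863.8 ⇒ R = 515 N.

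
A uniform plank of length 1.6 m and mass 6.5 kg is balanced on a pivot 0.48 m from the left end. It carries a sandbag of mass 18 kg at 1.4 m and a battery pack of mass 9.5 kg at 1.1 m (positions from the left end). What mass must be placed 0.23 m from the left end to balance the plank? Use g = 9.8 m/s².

m ≈ 98.1 kg

Sum moments about the pivot (at 0.48 m from the left end) (the support reaction has zero arm there).
Beam weight: 6.5 × 9.8 = 63.7 N down at 0.8 m → arm 0.32 m, τ = 63.7 × 0.32 = 20.38 N·m clockwise.
Sandbag: 18 × 9.8 = 176.4 N down at 1.4 m → arm 0.92 m, τ = 176.4 × 0.92 = 162.3 N·m clockwise.
Battery pack: 9.5 × 9.8 = 93.1 N down at 1.1 m → arm 0.62 m, τ = 93.1 × 0.62 = 57.72 N·m clockwise.
Net moment of known loads = 240.4 N·m clockwise.
An unknown mass m at 0.23 m has arm 0.25 m; its moment is m·g·0.25 counterclockwise.
Στ = 0 ⇒ m × 9.8 × 0.25 = 240.4 ⇒ m = 240.4 / (9.8 × 0.25) = 98.1 kg.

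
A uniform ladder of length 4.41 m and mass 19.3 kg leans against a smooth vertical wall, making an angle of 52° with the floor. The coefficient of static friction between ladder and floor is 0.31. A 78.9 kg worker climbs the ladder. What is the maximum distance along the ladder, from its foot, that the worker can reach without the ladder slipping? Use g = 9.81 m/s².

d ≈ 1.64 m

Choose the foot of the ladder as the axis so the floor normal and friction both act there and drop out.
Ladder weight 19.3×9.81 = 189.3 N acts at 2.205 m along the ladder; its horizontal arm is 2.205·cos52° = 1.358 m → τ = 257.1 N·m clockwise.
Worker weight 78.9×9.81 = 774 N at distance d → arm d·cos52° → τ = 774·d·0.6157 clockwise.
Wall normal N at the top has arm L sinθ = 3.475 m counterclockwise, so Στ = 0 gives N·3.475 = 257.1 + 476.6·d.
ΣFy = 0 ⇒ N_floor = 963.3 N, so the maximum friction is μ_s·N_floor = 0.31×963.3 = 298.6 N. ΣFx = 0 ⇒ N_wall = f, so at the slipping point N = 298.6 N.
Substituting: 298.6×3.475 = 257.1 + 476.6·d ⇒ d = (1038 − 257.1) / 476.6 = 1.64 m.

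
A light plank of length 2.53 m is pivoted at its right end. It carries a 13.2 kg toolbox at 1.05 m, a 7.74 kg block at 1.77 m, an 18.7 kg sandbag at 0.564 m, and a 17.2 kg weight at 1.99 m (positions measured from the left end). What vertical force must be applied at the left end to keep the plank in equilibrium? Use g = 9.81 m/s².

F ≈ 277 N

Take moments about the right end.
Toolbox: 13.2 × 9.81 = 129.5 N down at 1.05 m → arm 1.48 m, τ = 129.5 × 1.48 = 191.7 N·m counterclockwise.
Block: 7.74 × 9.81 = 75.93 N down at 1.77 m → arm 0.76 m, τ = 75.93 × 0.76 = 57.71 N·m counterclockwise.
Sandbag: 18.7 × 9.81 = 183.4 N down at 0.564 m → arm 1.966 m, τ = 183.4 × 1.966 = 360.6 N·m counterclockwise.
Weight: 17.2 × 9.81 = 168.7 N down at 1.99 m → arm 0.54 m, τ = 168.7 × 0.54 = 91.1 N·m counterclockwise.
Net moment of the loads = 701.1 N·m counterclockwise.
The upward force F acts at the left end, arm 2.53 m, giving F × 2.53 clockwise.
Balancing moments: F × 2.53 = 701.1, giving F = 701.1 / 2.53 = 277 N.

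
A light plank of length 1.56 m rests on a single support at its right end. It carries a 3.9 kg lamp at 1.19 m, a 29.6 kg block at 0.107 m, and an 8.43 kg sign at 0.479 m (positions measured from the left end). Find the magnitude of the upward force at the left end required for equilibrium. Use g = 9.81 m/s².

F ≈ 337 N

Choose the right end as the axis so the unknown pivot reaction has zero arm there.
Lamp: 3.9 × 9.81 = 38.26 N down at 1.19 m → arm 0.37 m, τ = 38.26 × 0.37 = 14.16 N·m counterclockwise.
Block: 29.6 × 9.81 = 290.4 N down at 0.107 m → arm 1.453 m, τ = 290.4 × 1.453 = 422 N·m counterclockwise.
Sign: 8.43 × 9.81 = 82.7 N down at 0.479 m → arm 1.081 m, τ = 82.7 × 1.081 = 89.4 N·m counterclockwise.
Net moment of the loads = 525.6 N·m counterclockwise.
The upward force F acts at the left end, arm 1.56 m, giving F × 1.56 clockwise.
Setting net torque to zero: F × 1.56 = 525.6 → F = 525.6 / 1.56 = 337 N.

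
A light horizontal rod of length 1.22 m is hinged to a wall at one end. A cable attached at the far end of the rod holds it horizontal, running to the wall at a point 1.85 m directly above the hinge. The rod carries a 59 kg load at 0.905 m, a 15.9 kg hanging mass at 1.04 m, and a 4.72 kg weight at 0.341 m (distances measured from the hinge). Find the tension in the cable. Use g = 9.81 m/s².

Taking torques about the hinge:
Load: 59 × 9.81 = 578.8 N down at 0.905 m → arm 0.905 m, τ = 578.8 × 0.905 = 523.8 N·m clockwise.
Hanging mass: 15.9 × 9.81 = 156 N down at 1.04 m → arm 1.04 m, τ = 156 × 1.04 = 162.2 N·m clockwise.
Weight: 4.72 × 9.81 = 46.3 N down at 0.341 m → arm 0.341 m, τ = 46.3 × 0.341 = 15.79 N·m clockwise.
Total clockwise load moment = 701.8 N·m.
The cable tension T acts at 1.22 m; only its component perpendicular to the rod, T sinθ, produces torque. sinθ = h/√(h²+d²) = 1.85/√(1.85²+1.22²) = 0.8348.
For rotational equilibrium, T × 1.22 × 0.8348 = 701.8, so T = 701.8 / 1.018 = 689 N.

T ≈ 689 N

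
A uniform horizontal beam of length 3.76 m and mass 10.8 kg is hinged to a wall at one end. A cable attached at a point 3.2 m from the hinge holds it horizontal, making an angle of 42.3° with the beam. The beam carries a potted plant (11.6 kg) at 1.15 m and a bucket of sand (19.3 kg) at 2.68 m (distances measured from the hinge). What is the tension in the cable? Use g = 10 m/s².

T ≈ 396 N

Sum moments about the hinge (the unknown hinge reaction has zero arm there).
Beam weight: 10.8 × 10 = 108 N down at 1.88 m → arm 1.88 m, τ = 108 × 1.88 = 203 N·m clockwise.
Potted plant: 11.6 × 10 = 116 N down at 1.15 m → arm 1.15 m, τ = 116 × 1.15 = 133.4 N·m clockwise.
Bucket of sand: 19.3 × 10 = 193 N down at 2.68 m → arm 2.68 m, τ = 193 × 2.68 = 517.2 N·m clockwise.
Total clockwise load moment = 853.6 N·m.
The cable tension T acts at 3.2 m; only its component perpendicular to the beam, T sinθ, produces torque. sin 42.3° = 0.673.
Setting net torque to zero: T × 3.2 × 0.673 = 853.6 → T = 853.6 / 2.154 = 396 N.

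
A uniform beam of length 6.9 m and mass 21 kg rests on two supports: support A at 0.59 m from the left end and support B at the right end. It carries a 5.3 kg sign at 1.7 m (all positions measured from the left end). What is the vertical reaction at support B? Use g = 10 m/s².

R_B ≈ 105 N

Sum moments about support A (its reaction then has zero moment arm).
Beam weight: 21 × 10 = 210 N down at 3.45 m → arm 2.86 m, τ = 210 × 2.86 = 600.6 N·m clockwise.
Sign: 5.3 × 10 = 53 N down at 1.7 m → arm 1.11 m, τ = 53 × 1.11 = 58.83 N·m clockwise.
Net load moment about support A = 659.4 N·m clockwise.
Reaction R at support B is upward at 6.9 m, arm 6.31 m → moment R × 6.31 counterclockwise.
Στ = 0 ⇒ R × 6.31 = 659.4 ⇒ R = 105 N.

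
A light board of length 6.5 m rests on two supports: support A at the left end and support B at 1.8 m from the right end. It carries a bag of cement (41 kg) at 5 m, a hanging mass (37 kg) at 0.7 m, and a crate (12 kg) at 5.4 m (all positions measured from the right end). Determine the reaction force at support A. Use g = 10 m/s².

R_A ≈ 284 N

About support B:
Bag of cement: 41 × 10 = 410 N down at 5 m → arm 3.2 m, τ = 410 × 3.2 = 1312 N·m counterclockwise.
Hanging mass: 37 × 10 = 370 N down at 0.7 m → arm 1.1 m, τ = 370 × 1.1 = 407 N·m clockwise.
Crate: 12 × 10 = 120 N down at 5.4 m → arm 3.6 m, τ = 120 × 3.6 = 432 N·m counterclockwise.
Net load moment about support B = 1337 N·m counterclockwise.
Reaction R at support A is upward at 6.5 m, arm 4.7 m → moment R × 4.7 clockwise.
For rotational equilibrium, R × 4.7 = 1337, so R = 284 N.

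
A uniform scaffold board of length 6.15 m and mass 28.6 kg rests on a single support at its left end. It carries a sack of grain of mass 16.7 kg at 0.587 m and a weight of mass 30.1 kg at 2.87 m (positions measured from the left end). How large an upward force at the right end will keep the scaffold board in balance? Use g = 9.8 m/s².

Take moments about the left end.
Beam weight: 28.6 × 9.8 = 280.3 N down at 3.075 m → arm 3.075 m, τ = 280.3 × 3.075 = 861.9 N·m clockwise.
Sack of grain: 16.7 × 9.8 = 163.7 N down at 0.587 m → arm 0.587 m, τ = 163.7 × 0.587 = 96.09 N·m clockwise.
Weight: 30.1 × 9.8 = 295 N down at 2.87 m → arm 2.87 m, τ = 295 × 2.87 = 846.6 N·m clockwise.
Net moment of the loads = 1805 N·m clockwise.
The upward force F acts at the right end, arm 6.15 m, giving F × 6.15 counterclockwise.
For rotational equilibrium, F × 6.15 = 1805, so F = 1805 / 6.15 = 293 N.

F ≈ 293 N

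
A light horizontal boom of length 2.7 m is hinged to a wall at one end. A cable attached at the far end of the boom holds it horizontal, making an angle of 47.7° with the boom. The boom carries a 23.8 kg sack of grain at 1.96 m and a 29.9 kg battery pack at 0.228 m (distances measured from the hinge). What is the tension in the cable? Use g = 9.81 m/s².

T ≈ 263 N

Sum moments about the hinge (the unknown hinge reaction has zero arm there).
Sack of grain: 23.8 × 9.81 = 233.5 N down at 1.96 m → arm 1.96 m, τ = 233.5 × 1.96 = 457.7 N·m clockwise.
Battery pack: 29.9 × 9.81 = 293.3 N down at 0.228 m → arm 0.228 m, τ = 293.3 × 0.228 = 66.87 N·m clockwise.
Total clockwise load moment = 524.6 N·m.
The cable tension T acts at 2.7 m; only its component perpendicular to the boom, T sinθ, produces torque. sin 47.7° = 0.7396.
Στ = 0 ⇒ T × 2.7 × 0.7396 = 524.6 ⇒ T = 524.6 / 1.997 = 263 N.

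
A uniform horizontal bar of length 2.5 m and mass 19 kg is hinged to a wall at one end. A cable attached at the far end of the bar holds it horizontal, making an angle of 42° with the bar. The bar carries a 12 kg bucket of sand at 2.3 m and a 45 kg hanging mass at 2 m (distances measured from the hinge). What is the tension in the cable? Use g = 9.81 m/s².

Sum moments about the hinge (the unknown hinge reaction has zero arm there).
Beam weight: 19 × 9.81 = 186.4 N down at 1.25 m → arm 1.25 m, τ = 186.4 × 1.25 = 233 N·m clockwise.
Bucket of sand: 12 × 9.81 = 117.7 N down at 2.3 m → arm 2.3 m, τ = 117.7 × 2.3 = 270.7 N·m clockwise.
Hanging mass: 45 × 9.81 = 441.5 N down at 2 m → arm 2 m, τ = 441.5 × 2 = 883 N·m clockwise.
Total clockwise load moment = 1387 N·m.
The cable tension T acts at 2.5 m; only its component perpendicular to the bar, T sinθ, produces torque. sin 42° = 0.6691.
For rotational equilibrium, T × 2.5 × 0.6691 = 1387, so T = 1387 / 1.673 = 829 N.

T ≈ 829 N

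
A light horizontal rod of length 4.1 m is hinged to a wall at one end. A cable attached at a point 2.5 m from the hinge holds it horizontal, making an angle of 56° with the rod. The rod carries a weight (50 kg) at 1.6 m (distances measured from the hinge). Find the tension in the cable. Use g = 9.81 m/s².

Taking torques about the hinge:
Weight: 50 × 9.81 = 490.5 N down at 1.6 m → arm 1.6 m, τ = 490.5 × 1.6 = 784.8 N·m clockwise.
Total clockwise load moment = 784.8 N·m.
The cable tension T acts at 2.5 m; only its component perpendicular to the rod, T sinθ, produces torque. sin 56° = 0.829.
Balancing moments: T × 2.5 × 0.829 = 784.8, giving T = 784.8 / 2.072 = 379 N.

T ≈ 379 N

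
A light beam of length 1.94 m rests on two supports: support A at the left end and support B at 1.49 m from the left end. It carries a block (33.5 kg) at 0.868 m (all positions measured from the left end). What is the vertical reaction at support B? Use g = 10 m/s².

R_B ≈ 195 N

Sum moments about support A (its reaction then has zero moment arm).
Block: 33.5 × 10 = 335 N down at 0.868 m → arm 0.868 m, τ = 335 × 0.868 = 290.8 N·m clockwise.
Net load moment about support A = 290.8 N·m clockwise.
Reaction R at support B is upward at 1.49 m, arm 1.49 m → moment R × 1.49 counterclockwise.
Balancing moments: R × 1.49 = 290.8, giving R = 195 N.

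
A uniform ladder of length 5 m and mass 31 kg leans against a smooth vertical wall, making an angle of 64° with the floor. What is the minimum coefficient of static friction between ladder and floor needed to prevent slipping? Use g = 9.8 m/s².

μ_min ≈ 0.244

Taking torques about the foot of the ladder:
Ladder weight 31×9.8 = 303.8 N acts at 2.5 m along the ladder; its horizontal arm is 2.5·cos64° = 1.096 m → τ = 333 N·m clockwise.
Wall normal N acts horizontally at the top; its moment arm is the height L sinθ = 5·sin64° = 4.494 m, counterclockwise.
For rotational equilibrium, N × 4.494 = 333, so N = 74.1 N.
ΣFx = 0 ⇒ f = N_wall = 74.1 N. ΣFy = 0 ⇒ N_floor = 303.8 N.
μ_min = f / N_floor = 74.1 / 303.8 = 0.244.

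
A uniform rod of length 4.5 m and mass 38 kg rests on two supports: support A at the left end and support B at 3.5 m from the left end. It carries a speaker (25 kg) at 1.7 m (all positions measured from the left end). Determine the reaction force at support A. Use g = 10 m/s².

R_A ≈ 264 N

Sum moments about support B (its reaction then has zero moment arm).
Beam weight: 38 × 10 = 380 N down at 2.25 m → arm 1.25 m, τ = 380 × 1.25 = 475 N·m counterclockwise.
Speaker: 25 × 10 = 250 N down at 1.7 m → arm 1.8 m, τ = 250 × 1.8 = 450 N·m counterclockwise.
Net load moment about support B = 925 N·m counterclockwise.
Reaction R at support A is upward at 0 m, arm 3.5 m → moment R × 3.5 clockwise.
Στ = 0 ⇒ R × 3.5 = 925 ⇒ R = 264 N.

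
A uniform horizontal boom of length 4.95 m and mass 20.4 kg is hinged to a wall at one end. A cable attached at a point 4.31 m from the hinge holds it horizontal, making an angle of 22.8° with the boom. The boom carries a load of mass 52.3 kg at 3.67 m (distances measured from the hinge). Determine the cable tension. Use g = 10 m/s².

Sum moments about the hinge (the unknown hinge reaction has zero arm there).
Beam weight: 20.4 × 10 = 204 N down at 2.475 m → arm 2.475 m, τ = 204 × 2.475 = 504.9 N·m clockwise.
Load: 52.3 × 10 = 523 N down at 3.67 m → arm 3.67 m, τ = 523 × 3.67 = 1919 N·m clockwise.
Total clockwise load moment = 2424 N·m.
The cable tension T acts at 4.31 m; only its component perpendicular to the boom, T sinθ, produces torque. sin 22.8° = 0.3875.
Balancing moments: T × 4.31 × 0.3875 = 2424, giving T = 2424 / 1.67 = 1450 N.

T ≈ 1450 N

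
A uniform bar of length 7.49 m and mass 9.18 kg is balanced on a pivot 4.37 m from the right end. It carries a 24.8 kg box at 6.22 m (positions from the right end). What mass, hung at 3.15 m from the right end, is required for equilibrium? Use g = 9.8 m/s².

Take moments about the pivot (at 4.37 m from the right end).
Beam weight: 9.18 × 9.8 = 89.96 N down at 3.745 m → arm 0.625 m, τ = 89.96 × 0.625 = 56.22 N·m clockwise.
Box: 24.8 × 9.8 = 243 N down at 6.22 m → arm 1.85 m, τ = 243 × 1.85 = 449.6 N·m counterclockwise.
Net moment of known loads = 393.4 N·m counterclockwise.
An unknown mass m at 3.15 m has arm 1.22 m; its moment is m·g·1.22 clockwise.
Balancing moments: m × 9.8 × 1.22 = 393.4, giving m = 393.4 / (9.8 × 1.22) = 32.9 kg.

m ≈ 32.9 kg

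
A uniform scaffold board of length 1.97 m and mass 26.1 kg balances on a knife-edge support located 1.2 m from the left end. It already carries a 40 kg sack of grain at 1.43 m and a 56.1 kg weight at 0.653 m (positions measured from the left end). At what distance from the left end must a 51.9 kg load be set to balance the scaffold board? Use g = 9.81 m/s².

Take moments about the knife-edge support (at 1.2 m from the left end).
Beam weight: 26.1 × 9.81 = 256 N down at 0.985 m → arm 0.215 m, τ = 256 × 0.215 = 55.04 N·m counterclockwise.
Sack of grain: 40 × 9.81 = 392.4 N down at 1.43 m → arm 0.23 m, τ = 392.4 × 0.23 = 90.25 N·m clockwise.
Weight: 56.1 × 9.81 = 550.3 N down at 0.653 m → arm 0.547 m, τ = 550.3 × 0.547 = 301 N·m counterclockwise.
Net moment of existing loads = 265.8 N·m counterclockwise.
The load weighs 51.9 × 9.81 = 509.1 N and must supply an equal clockwise moment, so its lever arm about the knife-edge support is 265.8 / 509.1 = 0.522 m.
That puts it at 1.2 + 0.522 = 1.72 m from the left end.

x ≈ 1.72 m from the left end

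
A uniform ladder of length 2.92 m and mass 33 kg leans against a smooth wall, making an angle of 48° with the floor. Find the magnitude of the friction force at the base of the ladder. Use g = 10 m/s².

f ≈ 149 N

Choose the foot of the ladder as the axis so the floor normal and friction both act there and drop out.
Ladder weight 33×10 = 330 N acts at 1.46 m along the ladder; its horizontal arm is 1.46·cos48° = 0.9769 m → τ = 322.4 N·m clockwise.
Wall normal N acts horizontally at the top; its moment arm is the height L sinθ = 2.92·sin48° = 2.17 m, counterclockwise.
Στ = 0 ⇒ N × 2.17 = 322.4 ⇒ N = 149 N.
ΣFx = 0: friction at the foot balances the wall's push, so f = N_wall = 149 N.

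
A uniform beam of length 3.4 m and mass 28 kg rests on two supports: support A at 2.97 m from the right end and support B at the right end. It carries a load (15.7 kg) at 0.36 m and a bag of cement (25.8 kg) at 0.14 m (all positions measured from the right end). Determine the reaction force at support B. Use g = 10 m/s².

R_B ≈ 504 N

About support A:
Beam weight: 28 × 10 = 280 N down at 1.7 m → arm 1.27 m, τ = 280 × 1.27 = 355.6 N·m clockwise.
Load: 15.7 × 10 = 157 N down at 0.36 m → arm 2.61 m, τ = 157 × 2.61 = 409.8 N·m clockwise.
Bag of cement: 25.8 × 10 = 258 N down at 0.14 m → arm 2.83 m, τ = 258 × 2.83 = 730.1 N·m clockwise.
Net load moment about support A = 1496 N·m clockwise.
Reaction R at support B is upward at 0 m, arm 2.97 m → moment R × 2.97 counterclockwise.
Setting net torque to zero: R × 2.97 = 1496 → R = 504 N.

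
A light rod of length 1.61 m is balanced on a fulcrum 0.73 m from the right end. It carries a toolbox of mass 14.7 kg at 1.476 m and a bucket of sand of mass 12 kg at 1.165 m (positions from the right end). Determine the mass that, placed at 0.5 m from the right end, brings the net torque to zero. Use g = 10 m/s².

Sum moments about the fulcrum (at 0.73 m from the right end) (the support reaction has zero arm there).
Toolbox: 14.7 × 10 = 147 N down at 1.476 m → arm 0.746 m, τ = 147 × 0.746 = 109.7 N·m counterclockwise.
Bucket of sand: 12 × 10 = 120 N down at 1.165 m → arm 0.435 m, τ = 120 × 0.435 = 52.2 N·m counterclockwise.
Net moment of known loads = 161.9 N·m counterclockwise.
An unknown mass m at 0.5 m has arm 0.23 m; its moment is m·g·0.23 clockwise.
Balancing moments: m × 10 × 0.23 = 161.9, giving m = 161.9 / (10 × 0.23) = 70.4 kg.

m ≈ 70.4 kg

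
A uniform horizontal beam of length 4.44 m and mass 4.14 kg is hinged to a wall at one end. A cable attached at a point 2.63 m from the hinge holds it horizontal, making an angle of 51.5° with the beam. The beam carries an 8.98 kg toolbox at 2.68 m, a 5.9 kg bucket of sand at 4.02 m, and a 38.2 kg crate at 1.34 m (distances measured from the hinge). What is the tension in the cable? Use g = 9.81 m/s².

Sum moments about the hinge (the unknown hinge reaction has zero arm there).
Beam weight: 4.14 × 9.81 = 40.61 N down at 2.22 m → arm 2.22 m, τ = 40.61 × 2.22 = 90.15 N·m clockwise.
Toolbox: 8.98 × 9.81 = 88.09 N down at 2.68 m → arm 2.68 m, τ = 88.09 × 2.68 = 236.1 N·m clockwise.
Bucket of sand: 5.9 × 9.81 = 57.88 N down at 4.02 m → arm 4.02 m, τ = 57.88 × 4.02 = 232.7 N·m clockwise.
Crate: 38.2 × 9.81 = 374.7 N down at 1.34 m → arm 1.34 m, τ = 374.7 × 1.34 = 502.1 N·m clockwise.
Total clockwise load moment = 1061 N·m.
The cable tension T acts at 2.63 m; only its component perpendicular to the beam, T sinθ, produces torque. sin 51.5° = 0.7826.
Στ = 0 ⇒ T × 2.63 × 0.7826 = 1061 ⇒ T = 1061 / 2.058 = 516 N.

T ≈ 516 N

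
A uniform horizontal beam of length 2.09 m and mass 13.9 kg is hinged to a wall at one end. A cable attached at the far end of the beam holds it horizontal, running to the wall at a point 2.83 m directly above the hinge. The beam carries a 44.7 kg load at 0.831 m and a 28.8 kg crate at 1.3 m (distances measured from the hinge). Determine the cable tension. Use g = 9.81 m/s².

Taking torques about the hinge:
Beam weight: 13.9 × 9.81 = 136.4 N down at 1.045 m → arm 1.045 m, τ = 136.4 × 1.045 = 142.5 N·m clockwise.
Load: 44.7 × 9.81 = 438.5 N down at 0.831 m → arm 0.831 m, τ = 438.5 × 0.831 = 364.4 N·m clockwise.
Crate: 28.8 × 9.81 = 282.5 N down at 1.3 m → arm 1.3 m, τ = 282.5 × 1.3 = 367.2 N·m clockwise.
Total clockwise load moment = 874.1 N·m.
The cable tension T acts at 2.09 m; only its component perpendicular to the beam, T sinθ, produces torque. sinθ = h/√(h²+d²) = 2.83/√(2.83²+2.09²) = 0.8044.
Balancing moments: T × 2.09 × 0.8044 = 874.1, giving T = 874.1 / 1.681 = 520 N.

T ≈ 520 N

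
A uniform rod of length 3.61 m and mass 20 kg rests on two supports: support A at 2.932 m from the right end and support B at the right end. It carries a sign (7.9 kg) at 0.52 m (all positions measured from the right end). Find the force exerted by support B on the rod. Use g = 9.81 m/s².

R_B ≈ 139 N

Choose support A as the axis so its reaction then has zero moment arm.
Beam weight: 20 × 9.81 = 196.2 N down at 1.805 m → arm 1.127 m, τ = 196.2 × 1.127 = 221.1 N·m clockwise.
Sign: 7.9 × 9.81 = 77.5 N down at 0.52 m → arm 2.412 m, τ = 77.5 × 2.412 = 186.9 N·m clockwise.
Net load moment about support A = 408 N·m clockwise.
Reaction R at support B is upward at 0 m, arm 2.932 m → moment R × 2.932 counterclockwise.
Στ = 0 ⇒ R × 2.932 = 408 ⇒ R = 139 N.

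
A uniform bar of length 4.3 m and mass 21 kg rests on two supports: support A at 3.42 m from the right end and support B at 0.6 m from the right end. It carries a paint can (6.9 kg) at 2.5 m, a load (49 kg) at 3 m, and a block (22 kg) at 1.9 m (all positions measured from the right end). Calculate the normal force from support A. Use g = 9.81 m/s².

Sum moments about support B (its reaction then has zero moment arm).
Beam weight: 21 × 9.81 = 206 N down at 2.15 m → arm 1.55 m, τ = 206 × 1.55 = 319.3 N·m counterclockwise.
Paint can: 6.9 × 9.81 = 67.69 N down at 2.5 m → arm 1.9 m, τ = 67.69 × 1.9 = 128.6 N·m counterclockwise.
Load: 49 × 9.81 = 480.7 N down at 3 m → arm 2.4 m, τ = 480.7 × 2.4 = 1154 N·m counterclockwise.
Block: 22 × 9.81 = 215.8 N down at 1.9 m → arm 1.3 m, τ = 215.8 × 1.3 = 280.5 N·m counterclockwise.
Net load moment about support B = 1882 N·m counterclockwise.
Reaction R at support A is upward at 3.42 m, arm 2.82 m → moment R × 2.82 clockwise.
For rotational equilibrium, R × 2.82 = 1882, so R = 667 N.

R_A ≈ 667 N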